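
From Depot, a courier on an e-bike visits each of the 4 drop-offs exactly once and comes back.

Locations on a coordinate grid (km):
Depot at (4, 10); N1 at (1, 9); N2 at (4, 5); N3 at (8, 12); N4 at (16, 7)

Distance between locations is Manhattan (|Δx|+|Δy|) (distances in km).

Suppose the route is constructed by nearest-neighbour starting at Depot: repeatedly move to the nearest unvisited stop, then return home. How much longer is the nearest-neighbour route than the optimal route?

Depot: N1=4, N2=5, N3=6, N4=15 ⇒ N1
N1: N2=7, N3=10, N4=17 ⇒ N2
N2: N3=11, N4=14 ⇒ N3
N3: N4=13 ⇒ N4
NN route Depot → N1 → N2 → N3 → N4 → Depot costs 50.
Optimal: Depot → N1 → N2 → N4 → N3 → Depot costs 44 (by enumerating all 12 distinct tours).
Excess = 50 − 44 = 6.

The nearest-neighbour route is 6 km longer than optimal.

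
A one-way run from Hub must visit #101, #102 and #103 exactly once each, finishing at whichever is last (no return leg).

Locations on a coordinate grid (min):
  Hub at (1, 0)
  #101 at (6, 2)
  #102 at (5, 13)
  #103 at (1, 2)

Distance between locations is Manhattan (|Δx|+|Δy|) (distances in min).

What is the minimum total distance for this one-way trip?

There are 3! = 6 possible orderings.
Hub → #101 → #102 → #103: 7+12+15 = 34
Hub → #101 → #103 → #102: 7+5+15 = 27
Hub → #102 → #101 → #103: 17+12+5 = 34
Hub → #102 → #103 → #101: 17+15+5 = 37
Hub → #103 → #101 → #102: 2+5+12 = 19
Hub → #103 → #102 → #101: 2+15+12 = 29
The minimum is 19.
One shortest path: Hub → #103 → #101 → #102.

19 min — the minimum one-way total.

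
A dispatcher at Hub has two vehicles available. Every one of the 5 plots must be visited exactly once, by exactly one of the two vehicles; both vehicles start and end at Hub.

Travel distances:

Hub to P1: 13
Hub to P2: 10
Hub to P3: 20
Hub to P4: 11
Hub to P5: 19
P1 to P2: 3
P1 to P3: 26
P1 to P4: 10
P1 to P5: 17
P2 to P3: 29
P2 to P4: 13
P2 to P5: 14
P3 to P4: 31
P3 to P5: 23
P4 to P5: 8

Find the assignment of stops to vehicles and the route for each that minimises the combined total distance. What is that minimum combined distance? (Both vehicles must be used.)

Minimum combined distance: 88.

Try each way of splitting the stops between the two vehicles (each non-empty) and, for each split, find the best tour for each vehicle:
  {P1} + {P2, P3, P4, P5}: 26 + 74 = 100
  {P2} + {P1, P3, P4, P5}: 20 + 74 = 94
  {P1, P2} + {P3, P4, P5}: 26 + 62 = 88
  {P3} + {P1, P2, P4, P5}: 40 + 49 = 89
  {P1, P3} + {P2, P4, P5}: 59 + 43 = 102
  {P2, P3} + {P1, P4, P5}: 59 + 49 = 108
  … (15 splits in total)
Best: vehicle 1 Hub → P1 → P2 → Hub = 26; vehicle 2 Hub → P3 → P5 → P4 → Hub = 62; combined 88.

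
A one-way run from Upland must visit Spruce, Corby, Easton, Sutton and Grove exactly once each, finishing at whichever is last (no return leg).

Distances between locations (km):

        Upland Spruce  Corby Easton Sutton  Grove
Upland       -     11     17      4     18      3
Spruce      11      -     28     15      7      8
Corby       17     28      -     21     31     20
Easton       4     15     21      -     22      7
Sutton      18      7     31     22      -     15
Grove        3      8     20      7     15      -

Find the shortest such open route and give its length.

There are 5! = 120 possible orderings.
Upland - Spruce - Corby - Easton - Sutton - Grove: 11+28+21+22+15 = 97
Upland - Spruce - Corby - Easton - Grove - Sutton: 11+28+21+7+15 = 82
Upland - Spruce - Corby - Sutton - Easton - Grove: 11+28+31+22+7 = 99
Upland - Spruce - Corby - Sutton - Grove - Easton: 11+28+31+15+7 = 92
Upland - Spruce - Corby - Grove - Easton - Sutton: 11+28+20+7+22 = 88
Upland - Spruce - Corby - Grove - Sutton - Easton: 11+28+20+15+22 = 96
Upland - Spruce - Easton - Corby - Sutton - Grove: 11+15+21+31+15 = 93
Upland - Spruce - Easton - Corby - Grove - Sutton: 11+15+21+20+15 = 82
Upland - Spruce - Easton - Sutton - Corby - Grove: 11+15+22+31+20 = 99
Upland - Spruce - Easton - Sutton - Grove - Corby: 11+15+22+15+20 = 83
Upland - Spruce - Easton - Grove - Corby - Sutton: 11+15+7+20+31 = 84
Upland - Spruce - Easton - Grove - Sutton - Corby: 11+15+7+15+31 = 79
Upland - Spruce - Sutton - Corby - Easton - Grove: 11+7+31+21+7 = 77
Upland - Spruce - Sutton - Corby - Grove - Easton: 11+7+31+20+7 = 76
… (106 more)
Upland - Easton - Grove - Spruce - Sutton - Corby: 4+7+8+7+31 = 57  ← best
The minimum is 57.
One shortest path: Upland → Easton → Grove → Spruce → Sutton → Corby.

Shortest open route: 57 km.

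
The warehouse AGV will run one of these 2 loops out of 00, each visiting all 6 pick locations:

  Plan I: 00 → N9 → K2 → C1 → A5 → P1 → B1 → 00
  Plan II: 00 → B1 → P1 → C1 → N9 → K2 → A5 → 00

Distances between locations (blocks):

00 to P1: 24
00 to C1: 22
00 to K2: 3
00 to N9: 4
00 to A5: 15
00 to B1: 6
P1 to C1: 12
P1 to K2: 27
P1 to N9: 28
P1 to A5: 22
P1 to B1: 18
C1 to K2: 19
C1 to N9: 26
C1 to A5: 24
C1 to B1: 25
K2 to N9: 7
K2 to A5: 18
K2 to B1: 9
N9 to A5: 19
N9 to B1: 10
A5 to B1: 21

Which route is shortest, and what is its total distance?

Plan I: 4 + 7 + 19 + 24 + 22 + 18 + 6 = 100
Plan II: 6 + 18 + 12 + 26 + 7 + 18 + 15 = 102

Shortest is Plan I, total 100 blocks.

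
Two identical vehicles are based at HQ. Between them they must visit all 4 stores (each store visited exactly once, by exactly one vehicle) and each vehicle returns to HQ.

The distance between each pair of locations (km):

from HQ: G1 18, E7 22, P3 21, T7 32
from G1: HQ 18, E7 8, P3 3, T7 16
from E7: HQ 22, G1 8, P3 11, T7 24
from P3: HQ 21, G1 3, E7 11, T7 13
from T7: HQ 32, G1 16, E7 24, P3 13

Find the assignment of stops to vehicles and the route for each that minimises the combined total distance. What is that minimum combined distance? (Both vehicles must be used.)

There are 2^3 − 1 = 7 ways to divide the 4 stops into two non-empty groups. For each, the best each vehicle can do is its own shortest tour through its group:
  {G1} + {E7, P3, T7}: 36 + 78 = 114
  {E7} + {G1, P3, T7}: 44 + 66 = 110
  {G1, E7} + {P3, T7}: 48 + 66 = 114
  {P3} + {G1, E7, T7}: 42 + 78 = 120
  {G1, P3} + {E7, T7}: 42 + 78 = 120
  {E7, P3} + {G1, T7}: 54 + 66 = 120
  … (7 splits in total)
Best: vehicle 1 HQ → E7 → HQ = 44; vehicle 2 HQ → G1 → P3 → T7 → HQ = 66; combined 110.

Minimum combined distance: 110 km.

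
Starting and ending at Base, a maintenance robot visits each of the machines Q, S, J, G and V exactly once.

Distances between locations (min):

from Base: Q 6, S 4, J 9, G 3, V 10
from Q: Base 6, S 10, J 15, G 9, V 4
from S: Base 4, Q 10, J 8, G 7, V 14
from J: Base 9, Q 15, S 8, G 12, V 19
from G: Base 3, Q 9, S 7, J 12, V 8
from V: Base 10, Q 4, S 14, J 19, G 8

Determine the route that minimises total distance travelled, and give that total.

Base-Q-S-J-G-V-Base: 6+10+8+12+8+10 = 54
Base-Q-S-J-V-G-Base: 6+10+8+19+8+3 = 54
Base-Q-S-G-J-V-Base: 6+10+7+12+19+10 = 64
Base-Q-S-G-V-J-Base: 6+10+7+8+19+9 = 59
Base-Q-S-V-J-G-Base: 6+10+14+19+12+3 = 64
Base-Q-S-V-G-J-Base: 6+10+14+8+12+9 = 59
Base-Q-J-S-G-V-Base: 6+15+8+7+8+10 = 54
Base-Q-J-S-V-G-Base: 6+15+8+14+8+3 = 54
Base-Q-J-G-S-V-Base: 6+15+12+7+14+10 = 64
Base-Q-J-G-V-S-Base: 6+15+12+8+14+4 = 59
Base-Q-J-V-S-G-Base: 6+15+19+14+7+3 = 64
Base-Q-J-V-G-S-Base: 6+15+19+8+7+4 = 59
Base-Q-G-S-J-V-Base: 6+9+7+8+19+10 = 59
Base-Q-G-S-V-J-Base: 6+9+7+14+19+9 = 64
… (46 more)
Base-Q-V-G-S-J-Base: 6+4+8+7+8+9 = 42  ← best
The minimum is 42.
One optimal route: Base → Q → V → G → S → J → Base (or its reverse).

42 min — the shortest possible round trip.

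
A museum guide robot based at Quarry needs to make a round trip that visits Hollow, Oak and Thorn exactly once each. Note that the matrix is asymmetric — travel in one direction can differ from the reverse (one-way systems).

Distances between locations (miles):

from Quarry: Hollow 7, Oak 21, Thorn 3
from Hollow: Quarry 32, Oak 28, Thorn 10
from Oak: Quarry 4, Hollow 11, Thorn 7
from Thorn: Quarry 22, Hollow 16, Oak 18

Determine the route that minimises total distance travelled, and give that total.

Minimum total distance: 39 miles.

Quarry→Hollow→Oak→Thorn→Quarry: 7+28+7+22 = 64
Quarry→Hollow→Thorn→Oak→Quarry: 7+10+18+4 = 39
Quarry→Oak→Hollow→Thorn→Quarry: 21+11+10+22 = 64
Quarry→Oak→Thorn→Hollow→Quarry: 21+7+16+32 = 76
Quarry→Thorn→Hollow→Oak→Quarry: 3+16+28+4 = 51
Quarry→Thorn→Oak→Hollow→Quarry: 3+18+11+32 = 64
The minimum is 39.
One optimal route: Quarry → Hollow → Thorn → Oak → Quarry.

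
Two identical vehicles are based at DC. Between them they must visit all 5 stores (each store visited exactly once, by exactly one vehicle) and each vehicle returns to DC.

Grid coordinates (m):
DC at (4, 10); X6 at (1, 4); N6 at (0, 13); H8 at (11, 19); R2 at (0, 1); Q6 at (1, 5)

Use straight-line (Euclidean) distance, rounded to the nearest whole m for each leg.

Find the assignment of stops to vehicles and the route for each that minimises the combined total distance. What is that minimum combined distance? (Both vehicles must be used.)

49 m — the smallest possible combined total.

Check every non-empty split of the stops between the two vehicles; for each half take its own optimal tour:
  {X6} + {N6, H8, R2, Q6}: 14 + 46 = 60
  {N6} + {X6, H8, R2, Q6}: 10 + 42 = 52
  {X6, N6} + {H8, R2, Q6}: 21 + 42 = 63
  {H8} + {X6, N6, R2, Q6}: 22 + 27 = 49
  {X6, H8} + {N6, R2, Q6}: 36 + 27 = 63
  {N6, H8} + {X6, R2, Q6}: 29 + 20 = 49
  … (15 splits in total)
Best: vehicle 1 DC → H8 → DC = 22; vehicle 2 DC → X6 → R2 → Q6 → N6 → DC = 27; combined 49.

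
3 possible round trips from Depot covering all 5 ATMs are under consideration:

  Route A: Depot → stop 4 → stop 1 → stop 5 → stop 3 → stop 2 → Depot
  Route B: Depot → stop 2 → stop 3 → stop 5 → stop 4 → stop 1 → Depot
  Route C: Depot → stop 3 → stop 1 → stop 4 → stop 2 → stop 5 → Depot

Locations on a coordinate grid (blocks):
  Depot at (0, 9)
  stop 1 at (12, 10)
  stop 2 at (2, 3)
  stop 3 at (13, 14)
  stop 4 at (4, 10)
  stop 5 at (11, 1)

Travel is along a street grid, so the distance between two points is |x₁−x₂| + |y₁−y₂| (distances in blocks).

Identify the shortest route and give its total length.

Route A: 5 + 8 + 10 + 15 + 22 + 8 = 68
Route B: 8 + 22 + 15 + 16 + 8 + 13 = 82
Route C: 18 + 5 + 8 + 9 + 11 + 19 = 70

68 blocks — Route A is the shortest.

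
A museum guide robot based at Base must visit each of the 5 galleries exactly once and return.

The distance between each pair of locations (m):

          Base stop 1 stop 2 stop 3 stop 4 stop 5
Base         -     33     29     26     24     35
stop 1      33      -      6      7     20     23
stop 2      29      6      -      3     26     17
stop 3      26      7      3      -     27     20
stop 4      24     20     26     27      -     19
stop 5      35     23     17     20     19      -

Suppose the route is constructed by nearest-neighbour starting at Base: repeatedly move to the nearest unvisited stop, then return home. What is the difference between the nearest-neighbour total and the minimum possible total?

From Base: stop 4=24, stop 3=26, stop 2=29, stop 1=33, stop 5=35 → choose stop 4 (24).
From stop 4: stop 5=19, stop 1=20, stop 2=26, stop 3=27 → choose stop 5 (19).
From stop 5: stop 2=17, stop 3=20, stop 1=23 → choose stop 2 (17).
From stop 2: stop 3=3, stop 1=6 → choose stop 3 (3).
From stop 3: stop 1=7 → choose stop 1 (7).
NN route Base → stop 4 → stop 5 → stop 2 → stop 3 → stop 1 → Base costs 103.
Optimal: Base → stop 3 → stop 1 → stop 2 → stop 5 → stop 4 → Base costs 99 (by enumerating all 60 distinct tours).
Excess = 103 − 99 = 4.

The nearest-neighbour route is 4 m longer than optimal.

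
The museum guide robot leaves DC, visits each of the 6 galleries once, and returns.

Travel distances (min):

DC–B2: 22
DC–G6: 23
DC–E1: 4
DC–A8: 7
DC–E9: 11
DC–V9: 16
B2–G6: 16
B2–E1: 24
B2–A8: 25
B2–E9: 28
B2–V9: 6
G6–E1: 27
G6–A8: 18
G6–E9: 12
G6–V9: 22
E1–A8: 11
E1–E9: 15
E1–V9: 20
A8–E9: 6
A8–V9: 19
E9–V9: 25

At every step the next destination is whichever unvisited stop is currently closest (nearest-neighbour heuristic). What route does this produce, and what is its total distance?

71 min along DC → E1 → A8 → E9 → G6 → B2 → V9 → DC.

From DC: distances to unvisited — E1=4, A8=7, E9=11, V9=16, B2=22, G6=23. Nearest is E1 (4).
From E1: distances to unvisited — A8=11, E9=15, V9=20, B2=24, G6=27. Nearest is A8 (11).
From A8: distances to unvisited — E9=6, G6=18, V9=19, B2=25. Nearest is E9 (6).
From E9: distances to unvisited — G6=12, V9=25, B2=28. Nearest is G6 (12).
From G6: distances to unvisited — B2=16, V9=22. Nearest is B2 (16).
From B2: distances to unvisited — V9=6. Nearest is V9 (6).
Return V9→DC: 16.
Total = 4 + 11 + 6 + 12 + 16 + 6 + 16 = 71.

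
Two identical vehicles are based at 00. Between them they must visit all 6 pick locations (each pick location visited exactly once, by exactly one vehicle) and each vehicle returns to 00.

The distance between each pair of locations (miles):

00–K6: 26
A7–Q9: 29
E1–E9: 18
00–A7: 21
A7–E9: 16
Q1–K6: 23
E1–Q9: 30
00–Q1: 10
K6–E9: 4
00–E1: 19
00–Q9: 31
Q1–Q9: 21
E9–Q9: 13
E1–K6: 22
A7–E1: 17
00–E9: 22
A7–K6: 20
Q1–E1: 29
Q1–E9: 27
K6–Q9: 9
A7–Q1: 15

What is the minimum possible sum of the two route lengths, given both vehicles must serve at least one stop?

There are 2^5 − 1 = 31 ways to divide the 6 stops into two non-empty groups. For each, the best each vehicle can do is its own shortest tour through its group:
  {A7} + {Q1, E1, K6, E9, Q9}: 42 + 81 = 123
  {Q1} + {A7, E1, K6, E9, Q9}: 20 + 96 = 116
  {A7, Q1} + {E1, K6, E9, Q9}: 46 + 81 = 127
  {E1} + {A7, Q1, K6, E9, Q9}: 38 + 81 = 119
  {A7, E1} + {Q1, K6, E9, Q9}: 57 + 66 = 123
  {Q1, E1} + {A7, K6, E9, Q9}: 58 + 81 = 139
  … (31 splits in total)
Best: vehicle 1 00 → Q1 → 00 = 20; vehicle 2 00 → E1 → A7 → E9 → K6 → Q9 → 00 = 96; combined 116.

Minimum combined distance: 116 miles.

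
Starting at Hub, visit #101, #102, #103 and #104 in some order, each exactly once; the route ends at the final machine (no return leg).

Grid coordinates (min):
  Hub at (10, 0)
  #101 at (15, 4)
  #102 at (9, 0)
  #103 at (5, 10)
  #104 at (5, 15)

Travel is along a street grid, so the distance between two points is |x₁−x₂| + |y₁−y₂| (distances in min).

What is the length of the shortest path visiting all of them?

There are 4! = 24 possible orderings.
Hub→#101→#102→#103→#104: 9+10+14+5 = 38
Hub→#101→#102→#104→#103: 9+10+19+5 = 43
Hub→#101→#103→#102→#104: 9+16+14+19 = 58
Hub→#101→#103→#104→#102: 9+16+5+19 = 49
Hub→#101→#104→#102→#103: 9+21+19+14 = 63
Hub→#101→#104→#103→#102: 9+21+5+14 = 49
Hub→#102→#101→#103→#104: 1+10+16+5 = 32
Hub→#102→#101→#104→#103: 1+10+21+5 = 37
Hub→#102→#103→#101→#104: 1+14+16+21 = 52
Hub→#102→#103→#104→#101: 1+14+5+21 = 41
Hub→#102→#104→#101→#103: 1+19+21+16 = 57
Hub→#102→#104→#103→#101: 1+19+5+16 = 41
Hub→#103→#101→#102→#104: 15+16+10+19 = 60
Hub→#103→#101→#104→#102: 15+16+21+19 = 71
… (10 more)
The minimum is 32.
One shortest path: Hub → #102 → #101 → #103 → #104.

Shortest open route: 32 min.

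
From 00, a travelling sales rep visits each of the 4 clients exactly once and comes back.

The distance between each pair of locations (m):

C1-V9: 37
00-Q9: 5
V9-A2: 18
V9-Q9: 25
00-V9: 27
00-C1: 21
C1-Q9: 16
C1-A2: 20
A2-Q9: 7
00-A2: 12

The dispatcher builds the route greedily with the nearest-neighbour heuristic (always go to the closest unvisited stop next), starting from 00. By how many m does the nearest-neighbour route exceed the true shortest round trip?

00: Q9=5, A2=12, C1=21, V9=27 ⇒ Q9
Q9: A2=7, C1=16, V9=25 ⇒ A2
A2: V9=18, C1=20 ⇒ V9
V9: C1=37 ⇒ C1
NN route 00 → Q9 → A2 → V9 → C1 → 00 costs 88.
Optimal: 00 → V9 → A2 → C1 → Q9 → 00 costs 86 (by enumerating all 12 distinct tours).
Excess = 88 − 86 = 2.

Excess over optimum: 2 m.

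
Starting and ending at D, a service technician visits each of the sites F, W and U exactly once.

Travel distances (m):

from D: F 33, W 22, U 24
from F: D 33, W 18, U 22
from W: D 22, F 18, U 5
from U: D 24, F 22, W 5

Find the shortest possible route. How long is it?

With 3 stops there are 3!/2 = 3 distinct round trips (a route and its reverse cost the same).
D-F-W-U-D: 33+18+5+24 = 80
D-F-U-W-D: 33+22+5+22 = 82
D-W-F-U-D: 22+18+22+24 = 86
The minimum is 80.
One optimal route: D → F → W → U → D (or its reverse).

Shortest round trip = 80 m.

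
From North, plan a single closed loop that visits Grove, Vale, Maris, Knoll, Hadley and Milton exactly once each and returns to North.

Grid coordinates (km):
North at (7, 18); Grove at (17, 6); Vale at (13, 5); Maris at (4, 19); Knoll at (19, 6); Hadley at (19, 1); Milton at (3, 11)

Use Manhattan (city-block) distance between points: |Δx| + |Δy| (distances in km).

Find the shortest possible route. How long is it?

Shortest round trip = 68 km.

North-Grove-Vale-Maris-Knoll-Hadley-Milton-North: 22+5+23+28+5+26+11 = 120
North-Grove-Vale-Maris-Knoll-Milton-Hadley-North: 22+5+23+28+21+26+29 = 154
North-Grove-Vale-Maris-Hadley-Knoll-Milton-North: 22+5+23+33+5+21+11 = 120
North-Grove-Vale-Maris-Hadley-Milton-Knoll-North: 22+5+23+33+26+21+24 = 154
North-Grove-Vale-Maris-Milton-Knoll-Hadley-North: 22+5+23+9+21+5+29 = 114
North-Grove-Vale-Maris-Milton-Hadley-Knoll-North: 22+5+23+9+26+5+24 = 114
North-Grove-Vale-Knoll-Maris-Hadley-Milton-North: 22+5+7+28+33+26+11 = 132
North-Grove-Vale-Knoll-Maris-Milton-Hadley-North: 22+5+7+28+9+26+29 = 126
… (352 more)
North-Grove-Knoll-Hadley-Vale-Milton-Maris-North: 22+2+5+10+16+9+4 = 68  ← best
The minimum is 68.
One optimal route: North → Grove → Knoll → Hadley → Vale → Milton → Maris → North (or its reverse).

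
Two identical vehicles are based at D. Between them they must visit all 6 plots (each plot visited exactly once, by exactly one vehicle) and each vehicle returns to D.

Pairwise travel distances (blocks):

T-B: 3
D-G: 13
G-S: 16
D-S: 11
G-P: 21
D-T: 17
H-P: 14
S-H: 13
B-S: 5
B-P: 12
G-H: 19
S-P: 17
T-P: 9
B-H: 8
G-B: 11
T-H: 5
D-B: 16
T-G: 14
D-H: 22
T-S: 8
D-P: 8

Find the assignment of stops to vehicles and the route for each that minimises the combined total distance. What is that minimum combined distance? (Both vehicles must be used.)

There are 2^5 − 1 = 31 ways to divide the 6 stops into two non-empty groups. For each, the best each vehicle can do is its own shortest tour through its group:
  {T} + {G, B, S, H, P}: 34 + 64 = 98
  {G} + {T, B, S, H, P}: 26 + 46 = 72
  {T, G} + {B, S, H, P}: 44 + 46 = 90
  {B} + {T, G, S, H, P}: 32 + 64 = 96
  {T, B} + {G, S, H, P}: 36 + 64 = 100
  {G, B} + {T, S, H, P}: 40 + 46 = 86
  … (31 splits in total)
Best: vehicle 1 D → G → D = 26; vehicle 2 D → S → B → T → H → P → D = 46; combined 72.

Minimum combined distance: 72 blocks.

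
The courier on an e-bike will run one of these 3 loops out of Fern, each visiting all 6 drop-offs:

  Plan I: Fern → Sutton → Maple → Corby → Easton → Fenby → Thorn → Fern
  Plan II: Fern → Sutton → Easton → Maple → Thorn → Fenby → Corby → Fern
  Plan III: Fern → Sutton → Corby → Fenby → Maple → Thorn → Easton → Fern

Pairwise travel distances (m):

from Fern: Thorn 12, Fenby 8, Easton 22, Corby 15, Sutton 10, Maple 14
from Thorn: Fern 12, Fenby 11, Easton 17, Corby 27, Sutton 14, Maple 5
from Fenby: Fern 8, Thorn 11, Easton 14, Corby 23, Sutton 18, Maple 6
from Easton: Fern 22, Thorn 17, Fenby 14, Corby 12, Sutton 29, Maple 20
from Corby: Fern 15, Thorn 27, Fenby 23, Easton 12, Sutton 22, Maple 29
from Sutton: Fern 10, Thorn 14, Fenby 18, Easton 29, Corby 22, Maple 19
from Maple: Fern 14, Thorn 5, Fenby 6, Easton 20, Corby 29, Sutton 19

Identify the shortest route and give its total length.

105 m — Plan III is the shortest.

Plan I: 10 + 19 + 29 + 12 + 14 + 11 + 12 = 107
Plan II: 10 + 29 + 20 + 5 + 11 + 23 + 15 = 113
Plan III: 10 + 22 + 23 + 6 + 5 + 17 + 22 = 105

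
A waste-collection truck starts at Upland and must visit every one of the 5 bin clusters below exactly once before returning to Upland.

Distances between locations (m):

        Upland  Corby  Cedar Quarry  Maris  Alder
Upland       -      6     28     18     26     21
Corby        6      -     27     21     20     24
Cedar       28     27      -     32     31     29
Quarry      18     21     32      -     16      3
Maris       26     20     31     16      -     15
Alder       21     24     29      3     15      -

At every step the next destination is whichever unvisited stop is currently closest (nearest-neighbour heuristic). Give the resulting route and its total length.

104 m along Upland → Corby → Maris → Alder → Quarry → Cedar → Upland.

Upland → [Corby:6 / Quarry:18 / Alder:21 / Maris:26 / Cedar:28] → Corby (6)
Corby → [Maris:20 / Quarry:21 / Alder:24 / Cedar:27] → Maris (20)
Maris → [Alder:15 / Quarry:16 / Cedar:31] → Alder (15)
Alder → [Quarry:3 / Cedar:29] → Quarry (3)
Quarry → [Cedar:32] → Cedar (32)
Return Cedar→Upland: 28.
Total = 6 + 20 + 15 + 3 + 32 + 28 = 104.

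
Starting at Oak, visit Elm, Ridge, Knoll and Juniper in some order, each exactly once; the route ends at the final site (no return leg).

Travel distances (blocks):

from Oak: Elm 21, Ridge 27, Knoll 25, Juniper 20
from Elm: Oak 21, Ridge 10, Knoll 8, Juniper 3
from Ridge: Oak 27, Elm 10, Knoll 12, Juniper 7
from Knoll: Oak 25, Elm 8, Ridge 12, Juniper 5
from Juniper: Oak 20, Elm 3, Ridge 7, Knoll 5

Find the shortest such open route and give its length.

Shortest open route: 41 blocks.

There are 4! = 24 possible orderings.
Oak→Elm→Ridge→Knoll→Juniper: 21+10+12+5 = 48
Oak→Elm→Ridge→Juniper→Knoll: 21+10+7+5 = 43
Oak→Elm→Knoll→Ridge→Juniper: 21+8+12+7 = 48
Oak→Elm→Knoll→Juniper→Ridge: 21+8+5+7 = 41
Oak→Elm→Juniper→Ridge→Knoll: 21+3+7+12 = 43
Oak→Elm→Juniper→Knoll→Ridge: 21+3+5+12 = 41
Oak→Ridge→Elm→Knoll→Juniper: 27+10+8+5 = 50
Oak→Ridge→Elm→Juniper→Knoll: 27+10+3+5 = 45
Oak→Ridge→Knoll→Elm→Juniper: 27+12+8+3 = 50
Oak→Ridge→Knoll→Juniper→Elm: 27+12+5+3 = 47
Oak→Ridge→Juniper→Elm→Knoll: 27+7+3+8 = 45
Oak→Ridge→Juniper→Knoll→Elm: 27+7+5+8 = 47
Oak→Knoll→Elm→Ridge→Juniper: 25+8+10+7 = 50
Oak→Knoll→Elm→Juniper→Ridge: 25+8+3+7 = 43
… (10 more)
The minimum is 41.
One shortest path: Oak → Elm → Knoll → Juniper → Ridge.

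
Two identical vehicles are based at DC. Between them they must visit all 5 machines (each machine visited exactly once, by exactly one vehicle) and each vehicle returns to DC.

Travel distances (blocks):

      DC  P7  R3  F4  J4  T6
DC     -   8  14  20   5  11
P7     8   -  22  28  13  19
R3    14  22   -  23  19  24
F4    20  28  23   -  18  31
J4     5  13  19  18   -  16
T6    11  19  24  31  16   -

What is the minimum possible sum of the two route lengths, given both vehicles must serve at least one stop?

97 blocks — the smallest possible combined total.

Check every non-empty split of the stops between the two vehicles; for each half take its own optimal tour:
  {P7} + {R3, F4, J4, T6}: 16 + 81 = 97
  {R3} + {P7, F4, J4, T6}: 28 + 81 = 109
  {P7, R3} + {F4, J4, T6}: 44 + 65 = 109
  {F4} + {P7, R3, J4, T6}: 40 + 75 = 115
  {P7, F4} + {R3, J4, T6}: 56 + 59 = 115
  {R3, F4} + {P7, J4, T6}: 57 + 48 = 105
  … (15 splits in total)
Best: vehicle 1 DC → P7 → DC = 16; vehicle 2 DC → J4 → F4 → R3 → T6 → DC = 81; combined 97.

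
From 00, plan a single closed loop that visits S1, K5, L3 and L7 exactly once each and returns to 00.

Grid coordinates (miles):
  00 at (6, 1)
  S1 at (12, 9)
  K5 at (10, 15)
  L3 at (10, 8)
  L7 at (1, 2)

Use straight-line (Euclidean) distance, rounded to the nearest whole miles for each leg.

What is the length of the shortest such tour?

With 4 stops there are 4!/2 = 12 distinct round trips (a route and its reverse cost the same).
00 - S1 - K5 - L3 - L7 - 00: 10+6+7+11+5 = 39
00 - S1 - K5 - L7 - L3 - 00: 10+6+16+11+8 = 51
00 - S1 - L3 - K5 - L7 - 00: 10+2+7+16+5 = 40
00 - S1 - L3 - L7 - K5 - 00: 10+2+11+16+15 = 54
00 - S1 - L7 - K5 - L3 - 00: 10+13+16+7+8 = 54
00 - S1 - L7 - L3 - K5 - 00: 10+13+11+7+15 = 56
00 - K5 - S1 - L3 - L7 - 00: 15+6+2+11+5 = 39
00 - K5 - S1 - L7 - L3 - 00: 15+6+13+11+8 = 53
00 - K5 - L3 - S1 - L7 - 00: 15+7+2+13+5 = 42
00 - K5 - L7 - S1 - L3 - 00: 15+16+13+2+8 = 54
00 - L3 - S1 - K5 - L7 - 00: 8+2+6+16+5 = 37
00 - L3 - K5 - S1 - L7 - 00: 8+7+6+13+5 = 39
The minimum is 37.
One optimal route: 00 → L3 → S1 → K5 → L7 → 00 (or its reverse).

37 miles — the shortest possible round trip.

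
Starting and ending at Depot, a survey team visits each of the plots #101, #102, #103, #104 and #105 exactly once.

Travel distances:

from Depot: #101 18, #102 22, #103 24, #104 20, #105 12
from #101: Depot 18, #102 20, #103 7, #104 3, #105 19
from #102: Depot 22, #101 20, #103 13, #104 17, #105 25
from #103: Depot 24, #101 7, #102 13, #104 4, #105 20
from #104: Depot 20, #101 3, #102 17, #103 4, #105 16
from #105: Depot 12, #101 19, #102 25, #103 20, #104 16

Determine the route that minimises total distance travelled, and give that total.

With 5 stops there are 5!/2 = 60 distinct round trips (a route and its reverse cost the same).
Depot→#101→#102→#103→#104→#105→Depot: 18+20+13+4+16+12 = 83
Depot→#101→#102→#103→#105→#104→Depot: 18+20+13+20+16+20 = 107
Depot→#101→#102→#104→#103→#105→Depot: 18+20+17+4+20+12 = 91
Depot→#101→#102→#104→#105→#103→Depot: 18+20+17+16+20+24 = 115
Depot→#101→#102→#105→#103→#104→Depot: 18+20+25+20+4+20 = 107
Depot→#101→#102→#105→#104→#103→Depot: 18+20+25+16+4+24 = 107
Depot→#101→#103→#102→#104→#105→Depot: 18+7+13+17+16+12 = 83
Depot→#101→#103→#102→#105→#104→Depot: 18+7+13+25+16+20 = 99
Depot→#101→#103→#104→#102→#105→Depot: 18+7+4+17+25+12 = 83
Depot→#101→#103→#104→#105→#102→Depot: 18+7+4+16+25+22 = 92
Depot→#101→#103→#105→#102→#104→Depot: 18+7+20+25+17+20 = 107
Depot→#101→#103→#105→#104→#102→Depot: 18+7+20+16+17+22 = 100
Depot→#101→#104→#102→#103→#105→Depot: 18+3+17+13+20+12 = 83
Depot→#101→#104→#102→#105→#103→Depot: 18+3+17+25+20+24 = 107
… (46 more)
Depot→#102→#103→#101→#104→#105→Depot: 22+13+7+3+16+12 = 73  ← best
The minimum is 73.
One optimal route: Depot → #102 → #103 → #101 → #104 → #105 → Depot (or its reverse).

Shortest round trip = 73.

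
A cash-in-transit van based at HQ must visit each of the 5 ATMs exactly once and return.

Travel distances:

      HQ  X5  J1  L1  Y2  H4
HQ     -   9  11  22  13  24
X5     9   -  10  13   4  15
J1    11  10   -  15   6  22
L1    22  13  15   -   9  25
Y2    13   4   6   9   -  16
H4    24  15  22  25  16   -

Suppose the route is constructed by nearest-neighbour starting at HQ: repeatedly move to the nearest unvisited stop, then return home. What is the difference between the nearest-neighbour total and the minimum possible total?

From HQ: X5=9, J1=11, Y2=13, L1=22, H4=24 → choose X5 (9).
From X5: Y2=4, J1=10, L1=13, H4=15 → choose Y2 (4).
From Y2: J1=6, L1=9, H4=16 → choose J1 (6).
From J1: L1=15, H4=22 → choose L1 (15).
From L1: H4=25 → choose H4 (25).
NN route HQ → X5 → Y2 → J1 → L1 → H4 → HQ costs 83.
Optimal: HQ → X5 → H4 → L1 → Y2 → J1 → HQ costs 75 (by enumerating all 60 distinct tours).
Excess = 83 − 75 = 8.

Excess over optimum: 8.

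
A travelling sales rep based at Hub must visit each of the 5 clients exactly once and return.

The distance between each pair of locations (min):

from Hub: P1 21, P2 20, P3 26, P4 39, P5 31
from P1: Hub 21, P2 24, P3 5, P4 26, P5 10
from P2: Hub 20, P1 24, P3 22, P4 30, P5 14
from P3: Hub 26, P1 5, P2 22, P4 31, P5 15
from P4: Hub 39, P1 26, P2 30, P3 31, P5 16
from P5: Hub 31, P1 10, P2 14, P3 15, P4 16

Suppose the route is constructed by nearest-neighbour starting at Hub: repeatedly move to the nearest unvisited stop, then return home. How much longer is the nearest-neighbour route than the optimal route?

From Hub: P2=20, P1=21, P3=26, P5=31, P4=39 → choose P2 (20).
From P2: P5=14, P3=22, P1=24, P4=30 → choose P5 (14).
From P5: P1=10, P3=15, P4=16 → choose P1 (10).
From P1: P3=5, P4=26 → choose P3 (5).
From P3: P4=31 → choose P4 (31).
NN route Hub → P2 → P5 → P1 → P3 → P4 → Hub costs 119.
Optimal: Hub → P1 → P3 → P4 → P5 → P2 → Hub costs 107 (by enumerating all 60 distinct tours).
Excess = 119 − 107 = 12.

The nearest-neighbour route is 12 min longer than optimal.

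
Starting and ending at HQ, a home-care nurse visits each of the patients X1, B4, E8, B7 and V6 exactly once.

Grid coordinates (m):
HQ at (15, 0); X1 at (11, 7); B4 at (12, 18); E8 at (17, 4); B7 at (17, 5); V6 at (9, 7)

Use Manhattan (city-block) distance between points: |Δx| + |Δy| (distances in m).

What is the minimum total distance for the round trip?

Shortest round trip = 52 m.

HQ→X1→B4→E8→B7→V6→HQ: 11+12+19+1+10+13 = 66
HQ→X1→B4→E8→V6→B7→HQ: 11+12+19+11+10+7 = 70
HQ→X1→B4→B7→E8→V6→HQ: 11+12+18+1+11+13 = 66
HQ→X1→B4→B7→V6→E8→HQ: 11+12+18+10+11+6 = 68
HQ→X1→B4→V6→E8→B7→HQ: 11+12+14+11+1+7 = 56
HQ→X1→B4→V6→B7→E8→HQ: 11+12+14+10+1+6 = 54
HQ→X1→E8→B4→B7→V6→HQ: 11+9+19+18+10+13 = 80
HQ→X1→E8→B4→V6→B7→HQ: 11+9+19+14+10+7 = 70
HQ→X1→E8→B7→B4→V6→HQ: 11+9+1+18+14+13 = 66
HQ→X1→E8→B7→V6→B4→HQ: 11+9+1+10+14+21 = 66
HQ→X1→E8→V6→B4→B7→HQ: 11+9+11+14+18+7 = 70
HQ→X1→E8→V6→B7→B4→HQ: 11+9+11+10+18+21 = 80
HQ→X1→B7→B4→E8→V6→HQ: 11+8+18+19+11+13 = 80
HQ→X1→B7→B4→V6→E8→HQ: 11+8+18+14+11+6 = 68
… (46 more)
HQ→X1→V6→B4→B7→E8→HQ: 11+2+14+18+1+6 = 52  ← best
The minimum is 52.
One optimal route: HQ → X1 → V6 → B4 → B7 → E8 → HQ (or its reverse).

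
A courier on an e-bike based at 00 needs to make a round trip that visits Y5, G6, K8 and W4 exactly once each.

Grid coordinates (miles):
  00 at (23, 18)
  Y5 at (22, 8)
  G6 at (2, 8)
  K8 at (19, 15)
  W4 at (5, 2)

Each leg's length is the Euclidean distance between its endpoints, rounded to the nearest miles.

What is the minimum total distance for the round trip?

00-Y5-G6-K8-W4-00: 10+20+18+19+24 = 91
00-Y5-G6-W4-K8-00: 10+20+7+19+5 = 61
00-Y5-K8-G6-W4-00: 10+8+18+7+24 = 67
00-Y5-K8-W4-G6-00: 10+8+19+7+23 = 67
00-Y5-W4-G6-K8-00: 10+18+7+18+5 = 58
00-Y5-W4-K8-G6-00: 10+18+19+18+23 = 88
00-G6-Y5-K8-W4-00: 23+20+8+19+24 = 94
00-G6-Y5-W4-K8-00: 23+20+18+19+5 = 85
00-G6-K8-Y5-W4-00: 23+18+8+18+24 = 91
00-G6-W4-Y5-K8-00: 23+7+18+8+5 = 61
00-K8-Y5-G6-W4-00: 5+8+20+7+24 = 64
00-K8-G6-Y5-W4-00: 5+18+20+18+24 = 85
The minimum is 58.
One optimal route: 00 → Y5 → W4 → G6 → K8 → 00 (or its reverse).

Minimum total distance: 58 miles.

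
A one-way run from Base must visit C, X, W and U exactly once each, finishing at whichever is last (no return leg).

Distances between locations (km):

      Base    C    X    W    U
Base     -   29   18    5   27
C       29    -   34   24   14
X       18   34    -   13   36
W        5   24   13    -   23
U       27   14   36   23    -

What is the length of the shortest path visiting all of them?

There are 4! = 24 possible orderings.
Base → C → X → W → U: 29+34+13+23 = 99
Base → C → X → U → W: 29+34+36+23 = 122
Base → C → W → X → U: 29+24+13+36 = 102
Base → C → W → U → X: 29+24+23+36 = 112
Base → C → U → X → W: 29+14+36+13 = 92
Base → C → U → W → X: 29+14+23+13 = 79
Base → X → C → W → U: 18+34+24+23 = 99
Base → X → C → U → W: 18+34+14+23 = 89
Base → X → W → C → U: 18+13+24+14 = 69
Base → X → W → U → C: 18+13+23+14 = 68
Base → X → U → C → W: 18+36+14+24 = 92
Base → X → U → W → C: 18+36+23+24 = 101
Base → W → C → X → U: 5+24+34+36 = 99
Base → W → C → U → X: 5+24+14+36 = 79
… (10 more)
Base → W → X → C → U: 5+13+34+14 = 66  ← best
The minimum is 66.
One shortest path: Base → W → X → C → U.

Shortest open route: 66 km.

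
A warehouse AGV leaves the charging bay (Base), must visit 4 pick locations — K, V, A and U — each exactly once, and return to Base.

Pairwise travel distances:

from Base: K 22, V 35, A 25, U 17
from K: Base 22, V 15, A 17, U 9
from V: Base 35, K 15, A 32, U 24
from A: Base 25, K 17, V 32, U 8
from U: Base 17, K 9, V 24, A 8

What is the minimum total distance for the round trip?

Minimum total distance: 92.

There are 12 distinct closed tours to check (reversals are equivalent).
Base→K→V→A→U→Base: 22+15+32+8+17 = 94
Base→K→V→U→A→Base: 22+15+24+8+25 = 94
Base→K→A→V→U→Base: 22+17+32+24+17 = 112
Base→K→A→U→V→Base: 22+17+8+24+35 = 106
Base→K→U→V→A→Base: 22+9+24+32+25 = 112
Base→K→U→A→V→Base: 22+9+8+32+35 = 106
Base→V→K→A→U→Base: 35+15+17+8+17 = 92
Base→V→K→U→A→Base: 35+15+9+8+25 = 92
Base→V→A→K→U→Base: 35+32+17+9+17 = 110
Base→V→U→K→A→Base: 35+24+9+17+25 = 110
Base→A→K→V→U→Base: 25+17+15+24+17 = 98
Base→A→V→K→U→Base: 25+32+15+9+17 = 98
The minimum is 92.
One optimal route: Base → V → K → A → U → Base (or its reverse).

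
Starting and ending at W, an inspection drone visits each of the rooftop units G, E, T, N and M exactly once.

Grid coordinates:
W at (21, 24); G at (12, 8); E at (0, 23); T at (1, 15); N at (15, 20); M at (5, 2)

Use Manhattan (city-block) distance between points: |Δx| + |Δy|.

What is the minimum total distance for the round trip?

86 — the shortest possible round trip.

W - G - E - T - N - M - W: 25+27+9+19+28+38 = 146
W - G - E - T - M - N - W: 25+27+9+17+28+10 = 116
W - G - E - N - T - M - W: 25+27+18+19+17+38 = 144
W - G - E - N - M - T - W: 25+27+18+28+17+29 = 144
W - G - E - M - T - N - W: 25+27+26+17+19+10 = 124
W - G - E - M - N - T - W: 25+27+26+28+19+29 = 154
W - G - T - E - N - M - W: 25+18+9+18+28+38 = 136
W - G - T - E - M - N - W: 25+18+9+26+28+10 = 116
W - G - T - N - E - M - W: 25+18+19+18+26+38 = 144
W - G - T - N - M - E - W: 25+18+19+28+26+22 = 138
W - G - T - M - E - N - W: 25+18+17+26+18+10 = 114
W - G - T - M - N - E - W: 25+18+17+28+18+22 = 128
W - G - N - E - T - M - W: 25+15+18+9+17+38 = 122
W - G - N - E - M - T - W: 25+15+18+26+17+29 = 130
… (46 more)
W - E - T - M - G - N - W: 22+9+17+13+15+10 = 86  ← best
The minimum is 86.
One optimal route: W → E → T → M → G → N → W (or its reverse).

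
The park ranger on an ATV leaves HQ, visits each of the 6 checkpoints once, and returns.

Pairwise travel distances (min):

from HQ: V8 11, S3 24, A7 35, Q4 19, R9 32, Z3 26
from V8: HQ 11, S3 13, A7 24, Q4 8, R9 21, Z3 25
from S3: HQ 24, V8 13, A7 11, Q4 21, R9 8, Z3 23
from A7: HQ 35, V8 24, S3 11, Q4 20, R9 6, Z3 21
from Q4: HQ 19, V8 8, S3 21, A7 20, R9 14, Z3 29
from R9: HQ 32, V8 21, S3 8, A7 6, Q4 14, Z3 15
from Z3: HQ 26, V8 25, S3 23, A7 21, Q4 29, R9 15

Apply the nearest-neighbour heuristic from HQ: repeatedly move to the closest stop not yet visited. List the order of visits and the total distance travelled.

Nearest-neighbour total = 99 min; route HQ → V8 → Q4 → R9 → A7 → S3 → Z3 → HQ.

From HQ: distances to unvisited — V8=11, Q4=19, S3=24, Z3=26, R9=32, A7=35. Nearest is V8 (11).
From V8: distances to unvisited — Q4=8, S3=13, R9=21, A7=24, Z3=25. Nearest is Q4 (8).
From Q4: distances to unvisited — R9=14, A7=20, S3=21, Z3=29. Nearest is R9 (14).
From R9: distances to unvisited — A7=6, S3=8, Z3=15. Nearest is A7 (6).
From A7: distances to unvisited — S3=11, Z3=21. Nearest is S3 (11).
From S3: distances to unvisited — Z3=23. Nearest is Z3 (23).
Return Z3→HQ: 26.
Total = 11 + 8 + 14 + 6 + 11 + 23 + 26 = 99.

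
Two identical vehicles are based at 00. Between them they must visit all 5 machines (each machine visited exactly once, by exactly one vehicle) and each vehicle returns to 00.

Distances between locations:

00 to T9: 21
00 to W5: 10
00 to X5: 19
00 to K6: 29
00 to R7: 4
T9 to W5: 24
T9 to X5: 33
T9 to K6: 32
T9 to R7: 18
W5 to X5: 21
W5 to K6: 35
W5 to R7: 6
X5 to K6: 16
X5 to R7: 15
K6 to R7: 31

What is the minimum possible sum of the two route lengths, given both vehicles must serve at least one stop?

Minimum combined distance: 108.

Check every non-empty split of the stops between the two vehicles; for each half take its own optimal tour:
  {T9} + {W5, X5, K6, R7}: 42 + 76 = 118
  {W5} + {T9, X5, K6, R7}: 20 + 88 = 108
  {T9, W5} + {X5, K6, R7}: 55 + 64 = 119
  {X5} + {T9, W5, K6, R7}: 38 + 95 = 133
  {T9, X5} + {W5, K6, R7}: 73 + 74 = 147
  {W5, X5} + {T9, K6, R7}: 50 + 83 = 133
  … (15 splits in total)
Best: vehicle 1 00 → W5 → 00 = 20; vehicle 2 00 → T9 → K6 → X5 → R7 → 00 = 88; combined 108.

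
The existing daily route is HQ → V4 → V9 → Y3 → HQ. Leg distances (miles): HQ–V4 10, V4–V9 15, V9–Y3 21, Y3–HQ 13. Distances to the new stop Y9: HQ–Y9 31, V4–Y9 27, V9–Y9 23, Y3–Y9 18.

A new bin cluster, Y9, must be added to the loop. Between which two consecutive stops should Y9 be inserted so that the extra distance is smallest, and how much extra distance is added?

Insertion cost between consecutive stops i–j is d(i,Y9) + d(Y9,j) − d(i,j):
  between HQ and V4: 31 + 27 − 10 = 48
  between V4 and V9: 27 + 23 − 15 = 35
  between V9 and Y3: 23 + 18 − 21 = 20
  between Y3 and HQ: 18 + 31 − 13 = 36
Cheapest insertion is between V9 and Y3, adding 20.
New total = 59 + 20 = 79.

Minimum extra distance: 20 miles, inserting Y9 between V9 and Y3.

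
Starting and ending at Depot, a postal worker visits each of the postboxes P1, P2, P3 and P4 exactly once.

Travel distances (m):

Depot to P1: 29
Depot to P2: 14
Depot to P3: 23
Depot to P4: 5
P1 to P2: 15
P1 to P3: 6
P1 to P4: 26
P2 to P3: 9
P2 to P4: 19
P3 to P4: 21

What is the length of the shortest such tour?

With 4 stops there are 4!/2 = 12 distinct round trips (a route and its reverse cost the same).
Depot-P1-P2-P3-P4-Depot: 29+15+9+21+5 = 79
Depot-P1-P2-P4-P3-Depot: 29+15+19+21+23 = 107
Depot-P1-P3-P2-P4-Depot: 29+6+9+19+5 = 68
Depot-P1-P3-P4-P2-Depot: 29+6+21+19+14 = 89
Depot-P1-P4-P2-P3-Depot: 29+26+19+9+23 = 106
Depot-P1-P4-P3-P2-Depot: 29+26+21+9+14 = 99
Depot-P2-P1-P3-P4-Depot: 14+15+6+21+5 = 61
Depot-P2-P1-P4-P3-Depot: 14+15+26+21+23 = 99
Depot-P2-P3-P1-P4-Depot: 14+9+6+26+5 = 60
Depot-P2-P4-P1-P3-Depot: 14+19+26+6+23 = 88
Depot-P3-P1-P2-P4-Depot: 23+6+15+19+5 = 68
Depot-P3-P2-P1-P4-Depot: 23+9+15+26+5 = 78
The minimum is 60.
One optimal route: Depot → P2 → P3 → P1 → P4 → Depot (or its reverse).

60 m — the shortest possible round trip.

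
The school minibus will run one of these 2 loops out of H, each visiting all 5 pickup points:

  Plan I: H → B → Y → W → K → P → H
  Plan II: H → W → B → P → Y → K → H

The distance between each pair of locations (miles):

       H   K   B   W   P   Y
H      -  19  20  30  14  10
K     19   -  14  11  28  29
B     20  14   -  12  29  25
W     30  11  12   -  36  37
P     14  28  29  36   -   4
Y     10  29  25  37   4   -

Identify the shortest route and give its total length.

Plan I: 20 + 25 + 37 + 11 + 28 + 14 = 135
Plan II: 30 + 12 + 29 + 4 + 29 + 19 = 123

123 miles — Plan II is the shortest.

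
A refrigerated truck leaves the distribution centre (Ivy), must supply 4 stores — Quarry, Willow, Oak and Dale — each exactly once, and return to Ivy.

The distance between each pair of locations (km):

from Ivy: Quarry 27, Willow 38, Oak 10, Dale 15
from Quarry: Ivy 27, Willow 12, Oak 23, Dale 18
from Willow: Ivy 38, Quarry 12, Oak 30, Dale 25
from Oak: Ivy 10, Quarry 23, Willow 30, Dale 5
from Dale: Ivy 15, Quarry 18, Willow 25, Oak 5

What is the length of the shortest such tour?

Shortest round trip = 79 km.

Ivy → Quarry → Willow → Oak → Dale → Ivy: 27+12+30+5+15 = 89
Ivy → Quarry → Willow → Dale → Oak → Ivy: 27+12+25+5+10 = 79
Ivy → Quarry → Oak → Willow → Dale → Ivy: 27+23+30+25+15 = 120
Ivy → Quarry → Oak → Dale → Willow → Ivy: 27+23+5+25+38 = 118
Ivy → Quarry → Dale → Willow → Oak → Ivy: 27+18+25+30+10 = 110
Ivy → Quarry → Dale → Oak → Willow → Ivy: 27+18+5+30+38 = 118
Ivy → Willow → Quarry → Oak → Dale → Ivy: 38+12+23+5+15 = 93
Ivy → Willow → Quarry → Dale → Oak → Ivy: 38+12+18+5+10 = 83
Ivy → Willow → Oak → Quarry → Dale → Ivy: 38+30+23+18+15 = 124
Ivy → Willow → Dale → Quarry → Oak → Ivy: 38+25+18+23+10 = 114
Ivy → Oak → Quarry → Willow → Dale → Ivy: 10+23+12+25+15 = 85
Ivy → Oak → Willow → Quarry → Dale → Ivy: 10+30+12+18+15 = 85
The minimum is 79.
One optimal route: Ivy → Quarry → Willow → Dale → Oak → Ivy (or its reverse).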